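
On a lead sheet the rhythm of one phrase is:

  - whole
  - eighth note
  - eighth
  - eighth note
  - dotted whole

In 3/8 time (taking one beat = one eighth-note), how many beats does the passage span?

23

One eighth-note beat = 2 sixteenth notes.
In sixteenth notes: whole = 16; eighth note = 2; eighth = 2; eighth note = 2; dotted whole = 24.
Sum: 16 + 2 + 2 + 2 + 24 = 46.
46 ÷ 2 = 23 beats.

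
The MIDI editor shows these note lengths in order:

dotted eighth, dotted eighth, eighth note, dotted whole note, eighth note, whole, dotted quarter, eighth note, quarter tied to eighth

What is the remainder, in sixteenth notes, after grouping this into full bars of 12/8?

One bar of 12/8 = 24 sixteenth notes.
Express everything in sixteenth notes: dotted eighth = 3; dotted eighth = 3; eighth note = 2; dotted whole note = 24; eighth note = 2; whole = 16; dotted quarter = 6; eighth note = 2; quarter tied to eighth (quarter + eighth) = 6.
Total: 3 + 3 + 2 + 24 + 2 + 16 + 6 + 2 + 6 = 64.
64 ÷ 24 = 2 complete bars with 16 sixteenth notes remaining.

16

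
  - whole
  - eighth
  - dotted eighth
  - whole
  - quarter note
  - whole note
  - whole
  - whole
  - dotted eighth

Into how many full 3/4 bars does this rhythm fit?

7

One bar of 3/4 = 12 sixteenth notes.
Working in sixteenth notes: whole = 16; eighth = 2; dotted eighth = 3; whole = 16; quarter note = 4; whole note = 16; whole = 16; whole = 16; dotted eighth = 3.
Altogether 16 + 2 + 3 + 16 + 4 + 16 + 16 + 16 + 3 = 92.
92 ÷ 12 = 7 complete bars with 8 left over.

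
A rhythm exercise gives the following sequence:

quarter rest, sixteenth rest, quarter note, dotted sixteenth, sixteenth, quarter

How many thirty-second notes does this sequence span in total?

Working in thirty-second notes: quarter rest = 8; sixteenth rest = 2; quarter note = 8; dotted sixteenth = 3; sixteenth = 2; quarter = 8.
Adding: 8 + 2 + 8 + 3 + 2 + 8 = 31 thirty-second notes.

31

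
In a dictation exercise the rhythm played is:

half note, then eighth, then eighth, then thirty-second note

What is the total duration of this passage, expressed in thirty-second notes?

In thirty-second notes: half note = 16; eighth = 4; eighth = 4; thirty-second note = 1.
Adding: 16 + 4 + 4 + 1 = 25 thirty-second notes.

25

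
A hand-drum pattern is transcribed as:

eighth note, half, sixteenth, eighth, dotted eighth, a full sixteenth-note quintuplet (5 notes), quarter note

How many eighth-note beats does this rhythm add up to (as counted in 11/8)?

One eighth-note beat = 2 sixteenth notes.
In sixteenth notes: eighth note = 2; half = 8; sixteenth = 1; eighth = 2; dotted eighth = 3; a full sixteenth-note quintuplet (5 notes) (five quintuplet sixteenths span one quarter) = 4; quarter note = 4.
Total: 2 + 8 + 1 + 2 + 3 + 4 + 4 = 24.
24 ÷ 2 = 12 beats.

12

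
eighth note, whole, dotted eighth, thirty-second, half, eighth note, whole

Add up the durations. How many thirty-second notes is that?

95

In thirty-second notes: eighth note = 4; whole = 32; dotted eighth = 6; thirty-second = 1; half = 16; eighth note = 4; whole = 32.
Total: 4 + 32 + 6 + 1 + 16 + 4 + 32 = 95 thirty-second notes.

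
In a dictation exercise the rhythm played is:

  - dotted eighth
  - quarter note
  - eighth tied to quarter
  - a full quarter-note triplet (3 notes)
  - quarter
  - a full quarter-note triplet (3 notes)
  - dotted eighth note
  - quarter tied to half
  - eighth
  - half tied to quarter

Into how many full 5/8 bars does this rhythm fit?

6

One bar of 5/8 = 10 sixteenth notes.
In sixteenth notes: dotted eighth = 3; quarter note = 4; eighth tied to quarter (eighth + quarter) = 6; a full quarter-note triplet (3 notes) (three triplet quarters span one half) = 8; quarter = 4; a full quarter-note triplet (3 notes) (three triplet quarters span one half) = 8; dotted eighth note = 3; quarter tied to half (quarter + half) = 12; eighth = 2; half tied to quarter (half + quarter) = 12.
Altogether 3 + 4 + 6 + 8 + 4 + 8 + 3 + 12 + 2 + 12 = 62.
62 ÷ 10 = 6 complete bars with 2 left over.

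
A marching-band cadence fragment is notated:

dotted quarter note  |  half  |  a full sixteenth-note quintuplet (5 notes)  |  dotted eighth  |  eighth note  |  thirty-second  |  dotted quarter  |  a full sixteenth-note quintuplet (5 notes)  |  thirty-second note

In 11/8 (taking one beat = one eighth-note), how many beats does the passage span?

17

One eighth-note beat = 4 thirty-second notes.
In thirty-second notes: dotted quarter note = 12; half = 16; a full sixteenth-note quintuplet (5 notes) (five quintuplet sixteenths span one quarter) = 8; dotted eighth = 6; eighth note = 4; thirty-second = 1; dotted quarter = 12; a full sixteenth-note quintuplet (5 notes) (five quintuplet sixteenths span one quarter) = 8; thirty-second note = 1.
Sum: 12 + 16 + 8 + 6 + 4 + 1 + 12 + 8 + 1 = 68.
68 ÷ 4 = 17 beats.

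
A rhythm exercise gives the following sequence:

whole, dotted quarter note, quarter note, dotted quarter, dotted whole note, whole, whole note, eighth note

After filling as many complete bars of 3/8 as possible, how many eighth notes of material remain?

0

One bar of 3/8 = 3 eighth notes.
Convert each value to eighth notes: whole = 8; dotted quarter note = 3; quarter note = 2; dotted quarter = 3; dotted whole note = 12; whole = 8; whole note = 8; eighth note = 1.
Adding: 8 + 3 + 2 + 3 + 12 + 8 + 8 + 1 = 45.
45 ÷ 3 = 15 complete bars with 0 eighth notes remaining.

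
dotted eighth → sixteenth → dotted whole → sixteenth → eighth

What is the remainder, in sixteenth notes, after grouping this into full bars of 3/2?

7

One bar of 3/2 = 24 sixteenth notes.
Working in sixteenth notes: dotted eighth = 3; sixteenth = 1; dotted whole = 24; sixteenth = 1; eighth = 2.
Altogether 3 + 1 + 24 + 1 + 2 = 31.
31 ÷ 24 = 1 complete bar with 7 sixteenth notes remaining.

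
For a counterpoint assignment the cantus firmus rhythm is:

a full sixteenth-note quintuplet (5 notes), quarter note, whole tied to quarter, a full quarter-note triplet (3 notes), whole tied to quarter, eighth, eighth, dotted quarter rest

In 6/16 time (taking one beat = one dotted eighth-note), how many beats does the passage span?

22

One dotted eighth-note beat = 3 sixteenth notes.
In sixteenth notes: a full sixteenth-note quintuplet (5 notes) (five quintuplet sixteenths span one quarter) = 4; quarter note = 4; whole tied to quarter (whole + quarter) = 20; a full quarter-note triplet (3 notes) (three triplet quarters span one half) = 8; whole tied to quarter (whole + quarter) = 20; eighth = 2; eighth = 2; dotted quarter rest = 6.
Altogether 4 + 4 + 20 + 8 + 20 + 2 + 2 + 6 = 66.
66 ÷ 3 = 22 beats.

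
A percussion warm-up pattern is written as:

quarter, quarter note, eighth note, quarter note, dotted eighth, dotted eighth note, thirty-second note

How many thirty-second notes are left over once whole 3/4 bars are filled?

One bar of 3/4 = 24 thirty-second notes.
Convert each value to thirty-second notes: quarter = 8; quarter note = 8; eighth note = 4; quarter note = 8; dotted eighth = 6; dotted eighth note = 6; thirty-second note = 1.
Sum: 8 + 8 + 4 + 8 + 6 + 6 + 1 = 41.
41 ÷ 24 = 1 complete bar with 17 thirty-second notes remaining.

17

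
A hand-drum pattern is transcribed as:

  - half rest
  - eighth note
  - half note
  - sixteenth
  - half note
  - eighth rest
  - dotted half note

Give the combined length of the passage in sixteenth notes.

Convert each value to sixteenth notes: half rest = 8; eighth note = 2; half note = 8; sixteenth = 1; half note = 8; eighth rest = 2; dotted half note = 12.
Adding: 8 + 2 + 8 + 1 + 8 + 2 + 12 = 41 sixteenth notes.

41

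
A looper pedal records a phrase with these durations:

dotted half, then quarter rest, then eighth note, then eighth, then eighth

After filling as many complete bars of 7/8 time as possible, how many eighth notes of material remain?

One bar of 7/8 = 7 eighth notes.
Express everything in eighth notes: dotted half = 6; quarter rest = 2; eighth note = 1; eighth = 1; eighth = 1.
Sum: 6 + 2 + 1 + 1 + 1 = 11.
11 ÷ 7 = 1 complete bar with 4 eighth notes remaining.

4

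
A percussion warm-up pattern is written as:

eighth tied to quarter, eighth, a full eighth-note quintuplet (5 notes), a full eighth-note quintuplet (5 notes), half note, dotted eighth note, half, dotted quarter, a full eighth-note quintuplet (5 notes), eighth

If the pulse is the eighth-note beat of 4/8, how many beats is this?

One eighth-note beat = 2 sixteenth notes.
Working in sixteenth notes: eighth tied to quarter (eighth + quarter) = 6; eighth = 2; a full eighth-note quintuplet (5 notes) (five quintuplet eighths span one half) = 8; a full eighth-note quintuplet (5 notes) (five quintuplet eighths span one half) = 8; half note = 8; dotted eighth note = 3; half = 8; dotted quarter = 6; a full eighth-note quintuplet (5 notes) (five quintuplet eighths span one half) = 8; eighth = 2.
Altogether 6 + 2 + 8 + 8 + 8 + 3 + 8 + 6 + 8 + 2 = 59.
59 ÷ 2 = 29.5 beats.

29.5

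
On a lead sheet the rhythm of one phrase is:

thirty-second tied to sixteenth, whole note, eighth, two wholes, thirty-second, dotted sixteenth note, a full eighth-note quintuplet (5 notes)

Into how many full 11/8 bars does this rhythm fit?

One bar of 11/8 = 44 thirty-second notes.
Each duration in thirty-second notes: thirty-second tied to sixteenth (thirty-second + sixteenth) = 3; whole note = 32; eighth = 4; whole = 32; whole = 32; thirty-second = 1; dotted sixteenth note = 3; a full eighth-note quintuplet (5 notes) (five quintuplet eighths span one half) = 16.
Sum: 3 + 32 + 4 + 32 + 32 + 1 + 3 + 16 = 123.
123 ÷ 44 = 2 complete bars with 35 left over.

2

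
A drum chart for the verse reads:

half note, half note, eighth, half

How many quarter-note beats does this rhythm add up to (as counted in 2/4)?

6.5

One quarter-note beat = 2 eighth notes.
Convert each value to eighth notes: half note = 4; half note = 4; eighth = 1; half = 4.
Total: 4 + 4 + 1 + 4 = 13.
13 ÷ 2 = 6.5 beats.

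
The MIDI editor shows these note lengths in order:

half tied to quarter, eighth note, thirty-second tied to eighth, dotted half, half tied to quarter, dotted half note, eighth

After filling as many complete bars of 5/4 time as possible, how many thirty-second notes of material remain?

One bar of 5/4 = 40 thirty-second notes.
Working in thirty-second notes: half tied to quarter (half + quarter) = 24; eighth note = 4; thirty-second tied to eighth (thirty-second + eighth) = 5; dotted half = 24; half tied to quarter (half + quarter) = 24; dotted half note = 24; eighth = 4.
Total: 24 + 4 + 5 + 24 + 24 + 24 + 4 = 109.
109 ÷ 40 = 2 complete bars with 29 thirty-second notes remaining.

29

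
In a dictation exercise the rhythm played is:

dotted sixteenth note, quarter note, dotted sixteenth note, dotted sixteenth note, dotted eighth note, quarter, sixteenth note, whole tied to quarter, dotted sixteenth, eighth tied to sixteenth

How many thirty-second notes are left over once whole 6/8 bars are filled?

10

One bar of 6/8 = 24 thirty-second notes.
In thirty-second notes: dotted sixteenth note = 3; quarter note = 8; dotted sixteenth note = 3; dotted sixteenth note = 3; dotted eighth note = 6; quarter = 8; sixteenth note = 2; whole tied to quarter (whole + quarter) = 40; dotted sixteenth = 3; eighth tied to sixteenth (eighth + sixteenth) = 6.
Sum: 3 + 8 + 3 + 3 + 6 + 8 + 2 + 40 + 3 + 6 = 82.
82 ÷ 24 = 3 complete bars with 10 thirty-second notes remaining.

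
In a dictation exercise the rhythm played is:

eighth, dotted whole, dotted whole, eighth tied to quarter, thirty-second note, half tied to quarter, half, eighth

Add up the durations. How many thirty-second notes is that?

157

Each duration in thirty-second notes: eighth = 4; dotted whole = 48; dotted whole = 48; eighth tied to quarter (eighth + quarter) = 12; thirty-second note = 1; half tied to quarter (half + quarter) = 24; half = 16; eighth = 4.
Adding: 4 + 48 + 48 + 12 + 1 + 24 + 16 + 4 = 157 thirty-second notes.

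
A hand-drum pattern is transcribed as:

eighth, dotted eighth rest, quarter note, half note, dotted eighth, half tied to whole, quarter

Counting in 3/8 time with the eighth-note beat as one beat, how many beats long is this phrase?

24

One eighth-note beat = 2 sixteenth notes.
In sixteenth notes: eighth = 2; dotted eighth rest = 3; quarter note = 4; half note = 8; dotted eighth = 3; half tied to whole (half + whole) = 24; quarter = 4.
Sum: 2 + 3 + 4 + 8 + 3 + 24 + 4 = 48.
48 ÷ 2 = 24 beats.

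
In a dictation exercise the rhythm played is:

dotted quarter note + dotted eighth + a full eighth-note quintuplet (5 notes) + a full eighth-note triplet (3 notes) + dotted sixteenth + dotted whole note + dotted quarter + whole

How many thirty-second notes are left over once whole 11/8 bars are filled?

5

One bar of 11/8 = 44 thirty-second notes.
Express everything in thirty-second notes: dotted quarter note = 12; dotted eighth = 6; a full eighth-note quintuplet (5 notes) (five quintuplet eighths span one half) = 16; a full eighth-note triplet (3 notes) (three triplet eighths span one quarter) = 8; dotted sixteenth = 3; dotted whole note = 48; dotted quarter = 12; whole = 32.
Altogether 12 + 6 + 16 + 8 + 3 + 48 + 12 + 32 = 137.
137 ÷ 44 = 3 complete bars with 5 thirty-second notes remaining.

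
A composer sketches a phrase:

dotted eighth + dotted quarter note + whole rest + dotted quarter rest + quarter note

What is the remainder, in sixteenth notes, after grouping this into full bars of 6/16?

One bar of 6/16 = 6 sixteenth notes.
Convert each value to sixteenth notes: dotted eighth = 3; dotted quarter note = 6; whole rest = 16; dotted quarter rest = 6; quarter note = 4.
Sum: 3 + 6 + 16 + 6 + 4 = 35.
35 ÷ 6 = 5 complete bars with 5 sixteenth notes remaining.

5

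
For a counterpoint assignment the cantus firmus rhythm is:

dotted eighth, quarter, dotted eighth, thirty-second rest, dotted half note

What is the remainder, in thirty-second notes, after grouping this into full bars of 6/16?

One bar of 6/16 = 12 thirty-second notes.
Each duration in thirty-second notes: dotted eighth = 6; quarter = 8; dotted eighth = 6; thirty-second rest = 1; dotted half note = 24.
Sum: 6 + 8 + 6 + 1 + 24 = 45.
45 ÷ 12 = 3 complete bars with 9 thirty-second notes remaining.

9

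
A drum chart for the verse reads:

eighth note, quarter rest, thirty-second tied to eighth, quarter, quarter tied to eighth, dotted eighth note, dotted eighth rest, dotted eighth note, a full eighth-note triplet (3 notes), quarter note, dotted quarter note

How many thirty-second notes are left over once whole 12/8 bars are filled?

One bar of 12/8 = 48 thirty-second notes.
Working in thirty-second notes: eighth note = 4; quarter rest = 8; thirty-second tied to eighth (thirty-second + eighth) = 5; quarter = 8; quarter tied to eighth (quarter + eighth) = 12; dotted eighth note = 6; dotted eighth rest = 6; dotted eighth note = 6; a full eighth-note triplet (3 notes) (three triplet eighths span one quarter) = 8; quarter note = 8; dotted quarter note = 12.
Sum: 4 + 8 + 5 + 8 + 12 + 6 + 6 + 6 + 8 + 8 + 12 = 83.
83 ÷ 48 = 1 complete bar with 35 thirty-second notes remaining.

35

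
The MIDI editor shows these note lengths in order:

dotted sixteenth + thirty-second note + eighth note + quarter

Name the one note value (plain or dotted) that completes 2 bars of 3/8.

2 bars of 3/8 = 24 thirty-second notes.
Working in thirty-second notes: dotted sixteenth = 3; thirty-second note = 1; eighth note = 4; quarter = 8.
Total: 3 + 1 + 4 + 8 = 16.
Remaining: 24 − 16 = 8 thirty-second notes, which is a quarter note.

quarter note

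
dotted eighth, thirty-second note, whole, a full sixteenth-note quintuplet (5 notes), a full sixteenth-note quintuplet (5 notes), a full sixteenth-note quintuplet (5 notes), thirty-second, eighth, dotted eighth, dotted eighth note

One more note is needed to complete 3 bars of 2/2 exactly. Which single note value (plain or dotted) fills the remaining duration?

3 bars of 2/2 = 96 thirty-second notes.
Convert each value to thirty-second notes: dotted eighth = 6; thirty-second note = 1; whole = 32; a full sixteenth-note quintuplet (5 notes) (five quintuplet sixteenths span one quarter) = 8; a full sixteenth-note quintuplet (5 notes) (five quintuplet sixteenths span one quarter) = 8; a full sixteenth-note quintuplet (5 notes) (five quintuplet sixteenths span one quarter) = 8; thirty-second = 1; eighth = 4; dotted eighth = 6; dotted eighth note = 6.
Total: 6 + 1 + 32 + 8 + 8 + 8 + 1 + 4 + 6 + 6 = 80.
Remaining: 96 − 80 = 16 thirty-second notes, which is a half note.

half note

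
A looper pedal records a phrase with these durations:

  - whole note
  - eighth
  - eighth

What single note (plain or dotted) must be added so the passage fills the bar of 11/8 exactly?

The bar of 11/8 = 11 eighth notes.
Express everything in eighth notes: whole note = 8; eighth = 1; eighth = 1.
Altogether 8 + 1 + 1 = 10.
Remaining: 11 − 10 = 1 eighth note, which is a eighth note.

eighth note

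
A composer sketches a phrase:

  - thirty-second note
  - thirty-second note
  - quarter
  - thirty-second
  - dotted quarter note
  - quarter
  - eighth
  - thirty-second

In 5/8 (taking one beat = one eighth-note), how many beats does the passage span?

9

One eighth-note beat = 4 thirty-second notes.
Express everything in thirty-second notes: thirty-second note = 1; thirty-second note = 1; quarter = 8; thirty-second = 1; dotted quarter note = 12; quarter = 8; eighth = 4; thirty-second = 1.
Altogether 1 + 1 + 8 + 1 + 12 + 8 + 4 + 1 = 36.
36 ÷ 4 = 9 beats.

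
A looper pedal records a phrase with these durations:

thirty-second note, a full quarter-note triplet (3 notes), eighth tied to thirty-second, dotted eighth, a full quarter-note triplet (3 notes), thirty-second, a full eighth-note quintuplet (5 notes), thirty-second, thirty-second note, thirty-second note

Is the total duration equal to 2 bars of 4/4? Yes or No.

One bar of 4/4 = 32 thirty-second notes, so 2 bars = 64.
Convert each value to thirty-second notes: thirty-second note = 1; a full quarter-note triplet (3 notes) (three triplet quarters span one half) = 16; eighth tied to thirty-second (eighth + thirty-second) = 5; dotted eighth = 6; a full quarter-note triplet (3 notes) (three triplet quarters span one half) = 16; thirty-second = 1; a full eighth-note quintuplet (5 notes) (five quintuplet eighths span one half) = 16; thirty-second = 1; thirty-second note = 1; thirty-second note = 1.
Adding: 1 + 16 + 5 + 6 + 16 + 1 + 16 + 1 + 1 + 1 = 64.
64 equals 64, so the answer is Yes.

Yes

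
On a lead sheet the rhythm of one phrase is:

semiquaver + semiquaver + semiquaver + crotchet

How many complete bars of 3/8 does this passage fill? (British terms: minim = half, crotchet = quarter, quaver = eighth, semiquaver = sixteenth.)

1

One bar of 3/8 = 6 sixteenth notes.
In sixteenth notes: semiquaver = 1; semiquaver = 1; semiquaver = 1; crotchet = 4.
Sum: 1 + 1 + 1 + 4 = 7.
7 ÷ 6 = 1 complete bar with 1 left over.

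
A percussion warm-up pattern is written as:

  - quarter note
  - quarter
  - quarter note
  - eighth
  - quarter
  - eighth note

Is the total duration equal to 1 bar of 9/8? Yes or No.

No

One bar of 9/8 = 9 eighth notes.
Express everything in eighth notes: quarter note = 2; quarter = 2; quarter note = 2; eighth = 1; quarter = 2; eighth note = 1.
Adding: 2 + 2 + 2 + 1 + 2 + 1 = 10.
10 exceeds 9, so the answer is No.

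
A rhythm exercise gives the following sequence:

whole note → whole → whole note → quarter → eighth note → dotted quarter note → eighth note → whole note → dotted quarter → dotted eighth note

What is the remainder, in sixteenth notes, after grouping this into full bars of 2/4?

One bar of 2/4 = 8 sixteenth notes.
Working in sixteenth notes: whole note = 16; whole = 16; whole note = 16; quarter = 4; eighth note = 2; dotted quarter note = 6; eighth note = 2; whole note = 16; dotted quarter = 6; dotted eighth note = 3.
Total: 16 + 16 + 16 + 4 + 2 + 6 + 2 + 16 + 6 + 3 = 87.
87 ÷ 8 = 10 complete bars with 7 sixteenth notes remaining.

7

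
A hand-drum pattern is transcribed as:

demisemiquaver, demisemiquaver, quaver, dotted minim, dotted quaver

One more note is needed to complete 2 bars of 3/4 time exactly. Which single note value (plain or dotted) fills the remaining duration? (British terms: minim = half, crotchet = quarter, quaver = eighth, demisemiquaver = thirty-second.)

dotted quarter note

2 bars of 3/4 = 48 thirty-second notes.
Each duration in thirty-second notes: demisemiquaver = 1; demisemiquaver = 1; quaver = 4; dotted minim = 24; dotted quaver = 6.
Altogether 1 + 1 + 4 + 24 + 6 = 36.
Remaining: 48 − 36 = 12 thirty-second notes, which is a dotted quarter note.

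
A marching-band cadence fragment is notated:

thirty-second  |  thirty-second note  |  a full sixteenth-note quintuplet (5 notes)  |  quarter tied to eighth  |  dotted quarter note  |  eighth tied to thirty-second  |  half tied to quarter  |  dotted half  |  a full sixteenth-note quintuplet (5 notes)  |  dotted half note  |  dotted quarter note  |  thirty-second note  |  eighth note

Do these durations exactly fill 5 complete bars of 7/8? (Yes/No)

One bar of 7/8 = 28 thirty-second notes, so 5 bars = 140.
In thirty-second notes: thirty-second = 1; thirty-second note = 1; a full sixteenth-note quintuplet (5 notes) (five quintuplet sixteenths span one quarter) = 8; quarter tied to eighth (quarter + eighth) = 12; dotted quarter note = 12; eighth tied to thirty-second (eighth + thirty-second) = 5; half tied to quarter (half + quarter) = 24; dotted half = 24; a full sixteenth-note quintuplet (5 notes) (five quintuplet sixteenths span one quarter) = 8; dotted half note = 24; dotted quarter note = 12; thirty-second note = 1; eighth note = 4.
Altogether 1 + 1 + 8 + 12 + 12 + 5 + 24 + 24 + 8 + 24 + 12 + 1 + 4 = 136.
136 falls short of 140, so the answer is No.

No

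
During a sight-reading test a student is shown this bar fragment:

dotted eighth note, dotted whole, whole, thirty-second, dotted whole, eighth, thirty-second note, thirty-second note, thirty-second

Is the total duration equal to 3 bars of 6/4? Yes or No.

One bar of 6/4 = 48 thirty-second notes, so 3 bars = 144.
Working in thirty-second notes: dotted eighth note = 6; dotted whole = 48; whole = 32; thirty-second = 1; dotted whole = 48; eighth = 4; thirty-second note = 1; thirty-second note = 1; thirty-second = 1.
Altogether 6 + 48 + 32 + 1 + 48 + 4 + 1 + 1 + 1 = 142.
142 falls short of 144, so the answer is No.

No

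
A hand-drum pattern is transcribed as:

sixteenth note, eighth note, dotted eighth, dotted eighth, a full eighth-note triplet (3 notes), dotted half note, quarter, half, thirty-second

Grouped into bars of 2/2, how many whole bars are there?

2

One bar of 2/2 = 32 thirty-second notes.
Each duration in thirty-second notes: sixteenth note = 2; eighth note = 4; dotted eighth = 6; dotted eighth = 6; a full eighth-note triplet (3 notes) (three triplet eighths span one quarter) = 8; dotted half note = 24; quarter = 8; half = 16; thirty-second = 1.
Total: 2 + 4 + 6 + 6 + 8 + 24 + 8 + 16 + 1 = 75.
75 ÷ 32 = 2 complete bars with 11 left over.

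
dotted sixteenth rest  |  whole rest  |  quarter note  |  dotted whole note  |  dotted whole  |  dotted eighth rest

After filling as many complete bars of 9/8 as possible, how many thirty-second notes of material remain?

1

One bar of 9/8 = 36 thirty-second notes.
Convert each value to thirty-second notes: dotted sixteenth rest = 3; whole rest = 32; quarter note = 8; dotted whole note = 48; dotted whole = 48; dotted eighth rest = 6.
Altogether 3 + 32 + 8 + 48 + 48 + 6 = 145.
145 ÷ 36 = 4 complete bars with 1 thirty-second note remaining.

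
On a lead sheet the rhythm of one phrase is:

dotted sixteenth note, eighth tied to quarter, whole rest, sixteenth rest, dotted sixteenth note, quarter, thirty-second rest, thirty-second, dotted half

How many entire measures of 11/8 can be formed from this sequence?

One bar of 11/8 = 44 thirty-second notes.
Working in thirty-second notes: dotted sixteenth note = 3; eighth tied to quarter (eighth + quarter) = 12; whole rest = 32; sixteenth rest = 2; dotted sixteenth note = 3; quarter = 8; thirty-second rest = 1; thirty-second = 1; dotted half = 24.
Total: 3 + 12 + 32 + 2 + 3 + 8 + 1 + 1 + 24 = 86.
86 ÷ 44 = 1 complete bar with 42 left over.

1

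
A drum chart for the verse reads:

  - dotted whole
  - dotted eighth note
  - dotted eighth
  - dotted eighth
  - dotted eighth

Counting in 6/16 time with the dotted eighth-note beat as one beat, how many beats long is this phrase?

One dotted eighth-note beat = 3 sixteenth notes.
Working in sixteenth notes: dotted whole = 24; dotted eighth note = 3; dotted eighth = 3; dotted eighth = 3; dotted eighth = 3.
Sum: 24 + 3 + 3 + 3 + 3 = 36.
36 ÷ 3 = 12 beats.

12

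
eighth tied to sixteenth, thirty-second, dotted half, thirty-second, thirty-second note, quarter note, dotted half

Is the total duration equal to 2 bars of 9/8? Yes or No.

No

One bar of 9/8 = 36 thirty-second notes, so 2 bars = 72.
Convert each value to thirty-second notes: eighth tied to sixteenth (eighth + sixteenth) = 6; thirty-second = 1; dotted half = 24; thirty-second = 1; thirty-second note = 1; quarter note = 8; dotted half = 24.
Total: 6 + 1 + 24 + 1 + 1 + 8 + 24 = 65.
65 falls short of 72, so the answer is No.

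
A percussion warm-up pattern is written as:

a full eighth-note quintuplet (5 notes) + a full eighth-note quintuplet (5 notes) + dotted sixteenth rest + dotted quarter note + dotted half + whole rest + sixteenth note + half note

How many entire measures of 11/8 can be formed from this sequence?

2

One bar of 11/8 = 44 thirty-second notes.
Convert each value to thirty-second notes: a full eighth-note quintuplet (5 notes) (five quintuplet eighths span one half) = 16; a full eighth-note quintuplet (5 notes) (five quintuplet eighths span one half) = 16; dotted sixteenth rest = 3; dotted quarter note = 12; dotted half = 24; whole rest = 32; sixteenth note = 2; half note = 16.
Total: 16 + 16 + 3 + 12 + 24 + 32 + 2 + 16 = 121.
121 ÷ 44 = 2 complete bars with 33 left over.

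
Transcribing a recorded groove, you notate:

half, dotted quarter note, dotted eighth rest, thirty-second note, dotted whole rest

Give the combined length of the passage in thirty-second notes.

83

Each duration in thirty-second notes: half = 16; dotted quarter note = 12; dotted eighth rest = 6; thirty-second note = 1; dotted whole rest = 48.
Adding: 16 + 12 + 6 + 1 + 48 = 83 thirty-second notes.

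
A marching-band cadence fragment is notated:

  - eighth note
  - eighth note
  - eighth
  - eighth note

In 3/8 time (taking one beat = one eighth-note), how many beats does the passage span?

One eighth-note beat = 2 sixteenth notes.
Each duration in sixteenth notes: eighth note = 2; eighth note = 2; eighth = 2; eighth note = 2.
Altogether 2 + 2 + 2 + 2 = 8.
8 ÷ 2 = 4 beats.

4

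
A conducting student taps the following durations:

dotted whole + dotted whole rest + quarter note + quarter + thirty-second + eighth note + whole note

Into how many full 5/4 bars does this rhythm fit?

One bar of 5/4 = 40 thirty-second notes.
Working in thirty-second notes: dotted whole = 48; dotted whole rest = 48; quarter note = 8; quarter = 8; thirty-second = 1; eighth note = 4; whole note = 32.
Sum: 48 + 48 + 8 + 8 + 1 + 4 + 32 = 149.
149 ÷ 40 = 3 complete bars with 29 left over.

3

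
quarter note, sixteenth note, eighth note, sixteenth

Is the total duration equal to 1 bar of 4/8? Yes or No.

Yes

One bar of 4/8 = 8 sixteenth notes.
Express everything in sixteenth notes: quarter note = 4; sixteenth note = 1; eighth note = 2; sixteenth = 1.
Sum: 4 + 1 + 2 + 1 = 8.
8 equals 8, so the answer is Yes.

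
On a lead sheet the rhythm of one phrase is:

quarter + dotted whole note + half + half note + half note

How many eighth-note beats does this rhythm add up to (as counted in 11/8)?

One eighth-note beat = 2 sixteenth notes.
Each duration in sixteenth notes: quarter = 4; dotted whole note = 24; half = 8; half note = 8; half note = 8.
Adding: 4 + 24 + 8 + 8 + 8 = 52.
52 ÷ 2 = 26 beats.

26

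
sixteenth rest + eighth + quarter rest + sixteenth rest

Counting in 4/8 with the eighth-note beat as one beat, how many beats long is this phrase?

One eighth-note beat = 2 sixteenth notes.
Working in sixteenth notes: sixteenth rest = 1; eighth = 2; quarter rest = 4; sixteenth rest = 1.
Total: 1 + 2 + 4 + 1 = 8.
8 ÷ 2 = 4 beats.

4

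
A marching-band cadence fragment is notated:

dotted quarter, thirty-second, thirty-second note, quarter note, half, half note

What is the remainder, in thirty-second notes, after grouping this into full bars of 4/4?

22

One bar of 4/4 = 32 thirty-second notes.
Express everything in thirty-second notes: dotted quarter = 12; thirty-second = 1; thirty-second note = 1; quarter note = 8; half = 16; half note = 16.
Sum: 12 + 1 + 1 + 8 + 16 + 16 = 54.
54 ÷ 32 = 1 complete bar with 22 thirty-second notes remaining.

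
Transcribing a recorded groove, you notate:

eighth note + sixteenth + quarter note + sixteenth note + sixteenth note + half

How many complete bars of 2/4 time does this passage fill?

One bar of 2/4 = 8 sixteenth notes.
Express everything in sixteenth notes: eighth note = 2; sixteenth = 1; quarter note = 4; sixteenth note = 1; sixteenth note = 1; half = 8.
Sum: 2 + 1 + 4 + 1 + 1 + 8 = 17.
17 ÷ 8 = 2 complete bars with 1 left over.

2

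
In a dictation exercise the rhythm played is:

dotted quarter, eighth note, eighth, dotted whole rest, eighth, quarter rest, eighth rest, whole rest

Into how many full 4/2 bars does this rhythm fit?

One bar of 4/2 = 16 eighth notes.
Working in eighth notes: dotted quarter = 3; eighth note = 1; eighth = 1; dotted whole rest = 12; eighth = 1; quarter rest = 2; eighth rest = 1; whole rest = 8.
Altogether 3 + 1 + 1 + 12 + 1 + 2 + 1 + 8 = 29.
29 ÷ 16 = 1 complete bar with 13 left over.

1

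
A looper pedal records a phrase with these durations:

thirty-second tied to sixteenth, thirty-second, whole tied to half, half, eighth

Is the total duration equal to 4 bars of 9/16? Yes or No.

One bar of 9/16 = 18 thirty-second notes, so 4 bars = 72.
Convert each value to thirty-second notes: thirty-second tied to sixteenth (thirty-second + sixteenth) = 3; thirty-second = 1; whole tied to half (whole + half) = 48; half = 16; eighth = 4.
Adding: 3 + 1 + 48 + 16 + 4 = 72.
72 equals 72, so the answer is Yes.

Yes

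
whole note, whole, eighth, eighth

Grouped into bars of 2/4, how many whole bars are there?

4

One bar of 2/4 = 4 eighth notes.
Convert each value to eighth notes: whole note = 8; whole = 8; eighth = 1; eighth = 1.
Altogether 8 + 8 + 1 + 1 = 18.
18 ÷ 4 = 4 complete bars with 2 left over.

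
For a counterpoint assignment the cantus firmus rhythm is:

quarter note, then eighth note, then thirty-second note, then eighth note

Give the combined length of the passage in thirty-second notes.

17

In thirty-second notes: quarter note = 8; eighth note = 4; thirty-second note = 1; eighth note = 4.
Total: 8 + 4 + 1 + 4 = 17 thirty-second notes.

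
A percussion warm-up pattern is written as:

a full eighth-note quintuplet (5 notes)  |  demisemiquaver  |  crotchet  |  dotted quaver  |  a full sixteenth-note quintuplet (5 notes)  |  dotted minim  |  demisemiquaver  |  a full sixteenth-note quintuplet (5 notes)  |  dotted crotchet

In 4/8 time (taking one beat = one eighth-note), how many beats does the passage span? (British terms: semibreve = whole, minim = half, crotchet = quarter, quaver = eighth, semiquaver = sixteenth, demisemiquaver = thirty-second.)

One eighth-note beat = 4 thirty-second notes.
Each duration in thirty-second notes: a full eighth-note quintuplet (5 notes) (five quintuplet eighths span one half) = 16; demisemiquaver = 1; crotchet = 8; dotted quaver = 6; a full sixteenth-note quintuplet (5 notes) (five quintuplet sixteenths span one quarter) = 8; dotted minim = 24; demisemiquaver = 1; a full sixteenth-note quintuplet (5 notes) (five quintuplet sixteenths span one quarter) = 8; dotted crotchet = 12.
Total: 16 + 1 + 8 + 6 + 8 + 24 + 1 + 8 + 12 = 84.
84 ÷ 4 = 21 beats.

21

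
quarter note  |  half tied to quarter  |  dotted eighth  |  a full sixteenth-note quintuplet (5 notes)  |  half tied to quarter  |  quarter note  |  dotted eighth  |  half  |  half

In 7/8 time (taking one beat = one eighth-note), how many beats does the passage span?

One eighth-note beat = 2 sixteenth notes.
Each duration in sixteenth notes: quarter note = 4; half tied to quarter (half + quarter) = 12; dotted eighth = 3; a full sixteenth-note quintuplet (5 notes) (five quintuplet sixteenths span one quarter) = 4; half tied to quarter (half + quarter) = 12; quarter note = 4; dotted eighth = 3; half = 8; half = 8.
Total: 4 + 12 + 3 + 4 + 12 + 4 + 3 + 8 + 8 = 58.
58 ÷ 2 = 29 beats.

29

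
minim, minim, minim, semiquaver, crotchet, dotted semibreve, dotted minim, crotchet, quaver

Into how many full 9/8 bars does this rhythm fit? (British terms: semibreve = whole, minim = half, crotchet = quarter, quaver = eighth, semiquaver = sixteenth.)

3

One bar of 9/8 = 18 sixteenth notes.
In sixteenth notes: minim = 8; minim = 8; minim = 8; semiquaver = 1; crotchet = 4; dotted semibreve = 24; dotted minim = 12; crotchet = 4; quaver = 2.
Sum: 8 + 8 + 8 + 1 + 4 + 24 + 12 + 4 + 2 = 71.
71 ÷ 18 = 3 complete bars with 17 left over.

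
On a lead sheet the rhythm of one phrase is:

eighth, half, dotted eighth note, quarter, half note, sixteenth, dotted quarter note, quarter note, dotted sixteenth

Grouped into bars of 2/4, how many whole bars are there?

One bar of 2/4 = 16 thirty-second notes.
In thirty-second notes: eighth = 4; half = 16; dotted eighth note = 6; quarter = 8; half note = 16; sixteenth = 2; dotted quarter note = 12; quarter note = 8; dotted sixteenth = 3.
Sum: 4 + 16 + 6 + 8 + 16 + 2 + 12 + 8 + 3 = 75.
75 ÷ 16 = 4 complete bars with 11 left over.

4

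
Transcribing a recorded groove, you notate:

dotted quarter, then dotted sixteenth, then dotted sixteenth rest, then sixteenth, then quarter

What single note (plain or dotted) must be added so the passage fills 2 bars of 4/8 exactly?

2 bars of 4/8 = 32 thirty-second notes.
Working in thirty-second notes: dotted quarter = 12; dotted sixteenth = 3; dotted sixteenth rest = 3; sixteenth = 2; quarter = 8.
Total: 12 + 3 + 3 + 2 + 8 = 28.
Remaining: 32 − 28 = 4 thirty-second notes, which is a eighth note.

eighth note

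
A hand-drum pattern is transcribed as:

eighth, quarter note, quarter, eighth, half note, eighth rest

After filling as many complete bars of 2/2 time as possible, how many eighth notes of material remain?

One bar of 2/2 = 8 eighth notes.
Working in eighth notes: eighth = 1; quarter note = 2; quarter = 2; eighth = 1; half note = 4; eighth rest = 1.
Altogether 1 + 2 + 2 + 1 + 4 + 1 = 11.
11 ÷ 8 = 1 complete bar with 3 eighth notes remaining.

3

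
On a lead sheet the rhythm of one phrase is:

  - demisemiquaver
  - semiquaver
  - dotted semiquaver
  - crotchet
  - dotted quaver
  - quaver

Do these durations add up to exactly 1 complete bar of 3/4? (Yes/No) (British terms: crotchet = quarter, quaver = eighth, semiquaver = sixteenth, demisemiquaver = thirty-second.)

Yes

One bar of 3/4 = 24 thirty-second notes.
Each duration in thirty-second notes: demisemiquaver = 1; semiquaver = 2; dotted semiquaver = 3; crotchet = 8; dotted quaver = 6; quaver = 4.
Total: 1 + 2 + 3 + 8 + 6 + 4 = 24.
24 equals 24, so the answer is Yes.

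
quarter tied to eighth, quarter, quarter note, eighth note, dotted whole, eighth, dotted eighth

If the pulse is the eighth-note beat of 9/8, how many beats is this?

22.5

One eighth-note beat = 2 sixteenth notes.
Convert each value to sixteenth notes: quarter tied to eighth (quarter + eighth) = 6; quarter = 4; quarter note = 4; eighth note = 2; dotted whole = 24; eighth = 2; dotted eighth = 3.
Total: 6 + 4 + 4 + 2 + 24 + 2 + 3 = 45.
45 ÷ 2 = 22.5 beats.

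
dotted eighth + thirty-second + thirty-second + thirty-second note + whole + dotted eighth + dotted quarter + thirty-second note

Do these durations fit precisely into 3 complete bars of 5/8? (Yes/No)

Yes

One bar of 5/8 = 20 thirty-second notes, so 3 bars = 60.
Each duration in thirty-second notes: dotted eighth = 6; thirty-second = 1; thirty-second = 1; thirty-second note = 1; whole = 32; dotted eighth = 6; dotted quarter = 12; thirty-second note = 1.
Altogether 6 + 1 + 1 + 1 + 32 + 6 + 12 + 1 = 60.
60 equals 60, so the answer is Yes.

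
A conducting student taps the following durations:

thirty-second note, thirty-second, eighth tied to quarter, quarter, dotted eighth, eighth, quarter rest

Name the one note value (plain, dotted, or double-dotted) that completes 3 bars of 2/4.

quarter note

3 bars of 2/4 = 48 thirty-second notes.
Working in thirty-second notes: thirty-second note = 1; thirty-second = 1; eighth tied to quarter (eighth + quarter) = 12; quarter = 8; dotted eighth = 6; eighth = 4; quarter rest = 8.
Altogether 1 + 1 + 12 + 8 + 6 + 4 + 8 = 40.
Remaining: 48 − 40 = 8 thirty-second notes, which is a quarter note.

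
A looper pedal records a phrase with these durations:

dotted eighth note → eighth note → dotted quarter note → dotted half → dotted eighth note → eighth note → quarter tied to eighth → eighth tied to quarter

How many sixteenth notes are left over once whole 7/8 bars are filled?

One bar of 7/8 = 14 sixteenth notes.
In sixteenth notes: dotted eighth note = 3; eighth note = 2; dotted quarter note = 6; dotted half = 12; dotted eighth note = 3; eighth note = 2; quarter tied to eighth (quarter + eighth) = 6; eighth tied to quarter (eighth + quarter) = 6.
Total: 3 + 2 + 6 + 12 + 3 + 2 + 6 + 6 = 40.
40 ÷ 14 = 2 complete bars with 12 sixteenth notes remaining.

12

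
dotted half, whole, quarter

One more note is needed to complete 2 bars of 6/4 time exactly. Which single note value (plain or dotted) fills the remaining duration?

whole note

2 bars of 6/4 = 12 quarter notes.
Express everything in quarter notes: dotted half = 3; whole = 4; quarter = 1.
Adding: 3 + 4 + 1 = 8.
Remaining: 12 − 8 = 4 quarter notes, which is a whole note.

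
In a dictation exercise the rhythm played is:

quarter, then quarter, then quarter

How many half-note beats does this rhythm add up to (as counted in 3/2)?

One half-note beat = 2 quarter notes.
Each duration in quarter notes: quarter = 1; quarter = 1; quarter = 1.
Sum: 1 + 1 + 1 = 3.
3 ÷ 2 = 1.5 beats.

1.5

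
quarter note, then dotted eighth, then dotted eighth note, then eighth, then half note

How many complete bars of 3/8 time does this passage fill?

3

One bar of 3/8 = 6 sixteenth notes.
Convert each value to sixteenth notes: quarter note = 4; dotted eighth = 3; dotted eighth note = 3; eighth = 2; half note = 8.
Altogether 4 + 3 + 3 + 2 + 8 = 20.
20 ÷ 6 = 3 complete bars with 2 left over.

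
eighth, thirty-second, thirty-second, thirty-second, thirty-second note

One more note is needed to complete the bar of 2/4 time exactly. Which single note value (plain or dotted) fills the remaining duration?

quarter note

The bar of 2/4 = 16 thirty-second notes.
In thirty-second notes: eighth = 4; thirty-second = 1; thirty-second = 1; thirty-second = 1; thirty-second note = 1.
Sum: 4 + 1 + 1 + 1 + 1 = 8.
Remaining: 16 − 8 = 8 thirty-second notes, which is a quarter note.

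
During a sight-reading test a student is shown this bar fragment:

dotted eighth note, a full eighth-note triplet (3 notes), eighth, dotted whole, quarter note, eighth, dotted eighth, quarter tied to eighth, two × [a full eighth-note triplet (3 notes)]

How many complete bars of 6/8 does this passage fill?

One bar of 6/8 = 12 sixteenth notes.
In sixteenth notes: dotted eighth note = 3; a full eighth-note triplet (3 notes) (three triplet eighths span one quarter) = 4; eighth = 2; dotted whole = 24; quarter note = 4; eighth = 2; dotted eighth = 3; quarter tied to eighth (quarter + eighth) = 6; a full eighth-note triplet (3 notes) (three triplet eighths span one quarter) = 4; a full eighth-note triplet (3 notes) (three triplet eighths span one quarter) = 4.
Sum: 3 + 4 + 2 + 24 + 4 + 2 + 3 + 6 + 4 + 4 = 56.
56 ÷ 12 = 4 complete bars with 8 left over.

4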